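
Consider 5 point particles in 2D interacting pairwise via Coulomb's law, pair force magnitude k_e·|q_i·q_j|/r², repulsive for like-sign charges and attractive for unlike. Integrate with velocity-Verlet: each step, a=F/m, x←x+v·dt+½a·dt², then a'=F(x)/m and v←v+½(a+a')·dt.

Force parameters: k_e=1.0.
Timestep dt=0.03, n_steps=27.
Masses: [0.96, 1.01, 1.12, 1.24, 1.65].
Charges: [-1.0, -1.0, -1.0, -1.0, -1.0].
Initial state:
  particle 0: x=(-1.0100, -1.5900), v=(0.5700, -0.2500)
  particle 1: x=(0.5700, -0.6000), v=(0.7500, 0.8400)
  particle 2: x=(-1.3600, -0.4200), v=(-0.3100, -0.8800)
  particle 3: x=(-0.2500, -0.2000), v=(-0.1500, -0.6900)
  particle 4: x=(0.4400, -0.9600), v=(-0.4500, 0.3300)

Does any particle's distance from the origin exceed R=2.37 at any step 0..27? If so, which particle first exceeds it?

step 0: x0=(-1.0100, -1.5900) x1=(0.5700, -0.6000) x2=(-1.3600, -0.4200) x3=(-0.2500, -0.2000) x4=(0.4400, -0.9600)
step 1: x0=(-0.9932, -1.5981) x1=(0.5942, -0.5721) x2=(-1.3699, -0.4462) x3=(-0.2548, -0.2201) x4=(0.4262, -0.9520)
step 2: x0=(-0.9769, -1.6075) x1=(0.6220, -0.5398) x2=(-1.3810, -0.4718) x3=(-0.2602, -0.2389) x4=(0.4119, -0.9473)
step 3: x0=(-0.9612, -1.6181) x1=(0.6531, -0.5039) x2=(-1.3933, -0.4971) x3=(-0.2662, -0.2565) x4=(0.3971, -0.9452)
step 4: x0=(-0.9460, -1.6300) x1=(0.6872, -0.4652) x2=(-1.4069, -0.5218) x3=(-0.2728, -0.2730) x4=(0.3821, -0.9453)
step 5: x0=(-0.9313, -1.6432) x1=(0.7241, -0.4242) x2=(-1.4216, -0.5462) x3=(-0.2801, -0.2883) x4=(0.3669, -0.9472)
step 6: x0=(-0.9170, -1.6577) x1=(0.7635, -0.3813) x2=(-1.4376, -0.5701) x3=(-0.2881, -0.3026) x4=(0.3519, -0.9506)
step 7: x0=(-0.9032, -1.6735) x1=(0.8051, -0.3369) x2=(-1.4547, -0.5936) x3=(-0.2966, -0.3157) x4=(0.3370, -0.9552)
step 8: x0=(-0.8899, -1.6906) x1=(0.8487, -0.2913) x2=(-1.4730, -0.6167) x3=(-0.3058, -0.3277) x4=(0.3224, -0.9610)
step 9: x0=(-0.8770, -1.7091) x1=(0.8939, -0.2444) x2=(-1.4926, -0.6395) x3=(-0.3155, -0.3388) x4=(0.3083, -0.9677)
step 10: x0=(-0.8644, -1.7288) x1=(0.9407, -0.1966) x2=(-1.5132, -0.6619) x3=(-0.3258, -0.3487) x4=(0.2946, -0.9753)
step 11: x0=(-0.8523, -1.7498) x1=(0.9889, -0.1480) x2=(-1.5351, -0.6840) x3=(-0.3366, -0.3577) x4=(0.2815, -0.9837)
step 12: x0=(-0.8405, -1.7721) x1=(1.0383, -0.0985) x2=(-1.5580, -0.7058) x3=(-0.3479, -0.3655) x4=(0.2690, -0.9928)
step 13: x0=(-0.8290, -1.7956) x1=(1.0887, -0.0484) x2=(-1.5821, -0.7273) x3=(-0.3596, -0.3724) x4=(0.2571, -1.0025)
step 14: x0=(-0.8179, -1.8204) x1=(1.1402, 0.0023) x2=(-1.6072, -0.7486) x3=(-0.3718, -0.3782) x4=(0.2459, -1.0129)
step 15: x0=(-0.8071, -1.8464) x1=(1.1925, 0.0536) x2=(-1.6334, -0.7696) x3=(-0.3844, -0.3830) x4=(0.2354, -1.0238)
step 16: x0=(-0.7967, -1.8736) x1=(1.2456, 0.1055) x2=(-1.6606, -0.7905) x3=(-0.3974, -0.3868) x4=(0.2256, -1.0352)
step 17: x0=(-0.7865, -1.9020) x1=(1.2994, 0.1578) x2=(-1.6888, -0.8111) x3=(-0.4108, -0.3896) x4=(0.2165, -1.0471)
step 18: x0=(-0.7766, -1.9316) x1=(1.3538, 0.2105) x2=(-1.7180, -0.8316) x3=(-0.4246, -0.3914) x4=(0.2081, -1.0594)
step 19: x0=(-0.7670, -1.9623) x1=(1.4089, 0.2637) x2=(-1.7481, -0.8519) x3=(-0.4387, -0.3923) x4=(0.2004, -1.0722)
step 20: x0=(-0.7576, -1.9941) x1=(1.4645, 0.3172) x2=(-1.7791, -0.8720) x3=(-0.4531, -0.3922) x4=(0.1933, -1.0853)
step 21: x0=(-0.7485, -2.0270) x1=(1.5206, 0.3711) x2=(-1.8111, -0.8921) x3=(-0.4679, -0.3912) x4=(0.1870, -1.0988)
step 22: x0=(-0.7396, -2.0610) x1=(1.5771, 0.4253) x2=(-1.8438, -0.9120) x3=(-0.4830, -0.3893) x4=(0.1813, -1.1127)
step 23: x0=(-0.7310, -2.0960) x1=(1.6341, 0.4798) x2=(-1.8774, -0.9319) x3=(-0.4984, -0.3865) x4=(0.1763, -1.1268)
step 24: x0=(-0.7225, -2.1320) x1=(1.6914, 0.5346) x2=(-1.9118, -0.9517) x3=(-0.5140, -0.3829) x4=(0.1719, -1.1412)
step 25: x0=(-0.7143, -2.1690) x1=(1.7492, 0.5896) x2=(-1.9469, -0.9714) x3=(-0.5299, -0.3784) x4=(0.1681, -1.1558)
step 26: x0=(-0.7062, -2.2069) x1=(1.8072, 0.6449) x2=(-1.9828, -0.9911) x3=(-0.5460, -0.3732) x4=(0.1649, -1.1707)
step 27: x0=(-0.6983, -2.2458) x1=(1.8656, 0.7004) x2=(-2.0194, -1.0107) x3=(-0.5624, -0.3672) x4=(0.1622, -1.1858)

no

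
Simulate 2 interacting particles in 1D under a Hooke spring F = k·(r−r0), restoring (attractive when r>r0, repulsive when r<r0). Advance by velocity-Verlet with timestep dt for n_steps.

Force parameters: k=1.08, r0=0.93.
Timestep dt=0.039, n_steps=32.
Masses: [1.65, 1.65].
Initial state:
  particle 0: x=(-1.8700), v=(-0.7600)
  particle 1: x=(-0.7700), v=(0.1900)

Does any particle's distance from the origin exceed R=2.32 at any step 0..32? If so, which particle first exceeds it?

step 0: x0=(-1.8700) x1=(-0.7700)
step 1: x0=(-1.8996) x1=(-0.7627)
step 2: x0=(-1.9289) x1=(-0.7556)
step 3: x0=(-1.9580) x1=(-0.7487)
step 4: x0=(-1.9868) x1=(-0.7421)
step 5: x0=(-2.0154) x1=(-0.7358)
step 6: x0=(-2.0435) x1=(-0.7299)
step 7: x0=(-2.0713) x1=(-0.7243)
step 8: x0=(-2.0987) x1=(-0.7192)
step 9: x0=(-2.1256) x1=(-0.7145)
step 10: x0=(-2.1520) x1=(-0.7103)
step 11: x0=(-2.1780) x1=(-0.7065)
step 12: x0=(-2.2034) x1=(-0.7034)
step 13: x0=(-2.2282) x1=(-0.7008)
step 14: x0=(-2.2524) x1=(-0.6988)
step 15: x0=(-2.2761) x1=(-0.6974)
step 16: x0=(-2.2990) x1=(-0.6967)
step 17: x0=(-2.3213) x1=(-0.6966)
step 18: x0=(-2.3429) x1=(-0.6972)
step 19: x0=(-2.3638) x1=(-0.6986)
step 20: x0=(-2.3840) x1=(-0.7006)
step 21: x0=(-2.4034) x1=(-0.7034)
step 22: x0=(-2.4220) x1=(-0.7070)
step 23: x0=(-2.4399) x1=(-0.7114)
step 24: x0=(-2.4570) x1=(-0.7166)
step 25: x0=(-2.4732) x1=(-0.7225)
step 26: x0=(-2.4887) x1=(-0.7293)
step 27: x0=(-2.5033) x1=(-0.7369)
step 28: x0=(-2.5171) x1=(-0.7454)
step 29: x0=(-2.5300) x1=(-0.7547)
step 30: x0=(-2.5421) x1=(-0.7648)
step 31: x0=(-2.5534) x1=(-0.7757)
step 32: x0=(-2.5638) x1=(-0.7876)

yes, particle 0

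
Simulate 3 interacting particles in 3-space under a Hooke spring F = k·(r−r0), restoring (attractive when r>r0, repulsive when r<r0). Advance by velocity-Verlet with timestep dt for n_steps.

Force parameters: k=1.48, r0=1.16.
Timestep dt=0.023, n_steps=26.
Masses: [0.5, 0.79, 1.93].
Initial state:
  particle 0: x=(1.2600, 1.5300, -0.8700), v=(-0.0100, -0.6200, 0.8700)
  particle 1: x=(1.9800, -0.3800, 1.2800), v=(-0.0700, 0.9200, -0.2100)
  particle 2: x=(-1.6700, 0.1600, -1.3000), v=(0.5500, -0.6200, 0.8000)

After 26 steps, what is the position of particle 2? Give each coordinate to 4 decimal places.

(-0.8107, -0.1303, -0.5726)

step 0: x0=(1.2600, 1.5300, -0.8700) x1=(1.9800, -0.3800, 1.2800) x2=(-1.6700, 0.1600, -1.3000)
step 1: x0=(1.2586, 1.5141, -0.8492) x1=(1.9768, -0.3581, 1.2736) x2=(-1.6564, 0.1458, -1.2812)
step 2: x0=(1.2550, 1.4951, -0.8268) x1=(1.9706, -0.3346, 1.2640) x2=(-1.6410, 0.1319, -1.2614)
step 3: x0=(1.2492, 1.4731, -0.8029) x1=(1.9612, -0.3098, 1.2513) x2=(-1.6237, 0.1181, -1.2408)
step 4: x0=(1.2411, 1.4480, -0.7775) x1=(1.9489, -0.2836, 1.2357) x2=(-1.6046, 0.1046, -1.2194)
step 5: x0=(1.2308, 1.4200, -0.7508) x1=(1.9335, -0.2561, 1.2171) x2=(-1.5838, 0.0913, -1.1971)
step 6: x0=(1.2184, 1.3892, -0.7228) x1=(1.9153, -0.2275, 1.1956) x2=(-1.5611, 0.0783, -1.1740)
step 7: x0=(1.2038, 1.3558, -0.6935) x1=(1.8941, -0.1977, 1.1714) x2=(-1.5368, 0.0655, -1.1500)
step 8: x0=(1.1872, 1.3197, -0.6631) x1=(1.8701, -0.1669, 1.1446) x2=(-1.5107, 0.0529, -1.1253)
step 9: x0=(1.1685, 1.2812, -0.6317) x1=(1.8434, -0.1352, 1.1152) x2=(-1.4830, 0.0406, -1.0998)
step 10: x0=(1.1479, 1.2405, -0.5993) x1=(1.8140, -0.1027, 1.0833) x2=(-1.4537, 0.0286, -1.0735)
step 11: x0=(1.1253, 1.1975, -0.5661) x1=(1.7820, -0.0694, 1.0491) x2=(-1.4228, 0.0168, -1.0466)
step 12: x0=(1.1008, 1.1526, -0.5322) x1=(1.7474, -0.0354, 1.0128) x2=(-1.3904, 0.0052, -1.0189)
step 13: x0=(1.0745, 1.1057, -0.4976) x1=(1.7105, -0.0010, 0.9744) x2=(-1.3565, -0.0060, -0.9905)
step 14: x0=(1.0464, 1.0572, -0.4626) x1=(1.6712, 0.0339, 0.9341) x2=(-1.3212, -0.0171, -0.9615)
step 15: x0=(1.0165, 1.0072, -0.4272) x1=(1.6297, 0.0692, 0.8920) x2=(-1.2846, -0.0278, -0.9318)
step 16: x0=(0.9850, 0.9557, -0.3916) x1=(1.5861, 0.1047, 0.8483) x2=(-1.2466, -0.0383, -0.9015)
step 17: x0=(0.9519, 0.9031, -0.3558) x1=(1.5405, 0.1403, 0.8031) x2=(-1.2075, -0.0486, -0.8707)
step 18: x0=(0.9173, 0.8494, -0.3200) x1=(1.4930, 0.1760, 0.7565) x2=(-1.1671, -0.0585, -0.8393)
step 19: x0=(0.8812, 0.7948, -0.2844) x1=(1.4438, 0.2117, 0.7088) x2=(-1.1257, -0.0683, -0.8074)
step 20: x0=(0.8436, 0.7395, -0.2490) x1=(1.3929, 0.2472, 0.6601) x2=(-1.0832, -0.0778, -0.7750)
step 21: x0=(0.8047, 0.6836, -0.2140) x1=(1.3406, 0.2826, 0.6105) x2=(-1.0397, -0.0871, -0.7422)
step 22: x0=(0.7644, 0.6272, -0.1794) x1=(1.2869, 0.3177, 0.5603) x2=(-0.9954, -0.0961, -0.7089)
step 23: x0=(0.7228, 0.5705, -0.1455) x1=(1.2321, 0.3525, 0.5094) x2=(-0.9503, -0.1050, -0.6753)
step 24: x0=(0.6799, 0.5134, -0.1122) x1=(1.1764, 0.3870, 0.4582) x2=(-0.9044, -0.1136, -0.6414)
step 25: x0=(0.6357, 0.4561, -0.0797) x1=(1.1197, 0.4212, 0.4067) x2=(-0.8579, -0.1221, -0.6071)
step 26: x0=(0.5903, 0.3986, -0.0479) x1=(1.0625, 0.4550, 0.3550) x2=(-0.8107, -0.1303, -0.5726)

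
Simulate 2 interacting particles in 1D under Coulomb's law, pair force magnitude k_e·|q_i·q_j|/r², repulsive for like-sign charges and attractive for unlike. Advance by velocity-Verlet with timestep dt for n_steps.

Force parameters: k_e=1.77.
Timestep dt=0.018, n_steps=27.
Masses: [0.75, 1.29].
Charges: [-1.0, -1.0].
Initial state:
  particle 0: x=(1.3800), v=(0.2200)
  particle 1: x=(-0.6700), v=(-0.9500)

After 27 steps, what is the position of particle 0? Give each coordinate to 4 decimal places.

(1.5424)

step 0: x0=(1.3800) x1=(-0.6700)
step 1: x0=(1.3841) x1=(-0.6872)
step 2: x0=(1.3883) x1=(-0.7044)
step 3: x0=(1.3927) x1=(-0.7218)
step 4: x0=(1.3973) x1=(-0.7392)
step 5: x0=(1.4020) x1=(-0.7568)
step 6: x0=(1.4069) x1=(-0.7744)
step 7: x0=(1.4120) x1=(-0.7922)
step 8: x0=(1.4172) x1=(-0.8100)
step 9: x0=(1.4226) x1=(-0.8279)
step 10: x0=(1.4281) x1=(-0.8459)
step 11: x0=(1.4338) x1=(-0.8640)
step 12: x0=(1.4396) x1=(-0.8822)
step 13: x0=(1.4456) x1=(-0.9005)
step 14: x0=(1.4517) x1=(-0.9188)
step 15: x0=(1.4579) x1=(-0.9373)
step 16: x0=(1.4643) x1=(-0.9558)
step 17: x0=(1.4708) x1=(-0.9743)
step 18: x0=(1.4774) x1=(-0.9930)
step 19: x0=(1.4842) x1=(-1.0117)
step 20: x0=(1.4911) x1=(-1.0305)
step 21: x0=(1.4981) x1=(-1.0494)
step 22: x0=(1.5052) x1=(-1.0683)
step 23: x0=(1.5124) x1=(-1.0873)
step 24: x0=(1.5197) x1=(-1.1064)
step 25: x0=(1.5272) x1=(-1.1255)
step 26: x0=(1.5348) x1=(-1.1447)
step 27: x0=(1.5424) x1=(-1.1640)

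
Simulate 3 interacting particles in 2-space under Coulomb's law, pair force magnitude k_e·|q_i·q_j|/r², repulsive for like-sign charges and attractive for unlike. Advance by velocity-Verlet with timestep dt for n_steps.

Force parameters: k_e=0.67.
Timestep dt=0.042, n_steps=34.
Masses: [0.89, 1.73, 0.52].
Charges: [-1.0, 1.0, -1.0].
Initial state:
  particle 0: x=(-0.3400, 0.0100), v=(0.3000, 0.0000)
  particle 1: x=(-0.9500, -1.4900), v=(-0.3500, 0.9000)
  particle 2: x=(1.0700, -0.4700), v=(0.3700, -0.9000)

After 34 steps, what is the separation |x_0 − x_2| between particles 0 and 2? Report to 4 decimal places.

step 0: x0=(-0.3400, 0.0100) x1=(-0.9500, -1.4900) x2=(1.0700, -0.4700)
step 1: x0=(-0.3278, 0.0099) x1=(-0.9646, -1.4520) x2=(1.0858, -0.5081)
step 2: x0=(-0.3163, 0.0094) x1=(-0.9790, -1.4138) x2=(1.1022, -0.5467)
step 3: x0=(-0.3056, 0.0088) x1=(-0.9931, -1.3752) x2=(1.1191, -0.5858)
step 4: x0=(-0.2957, 0.0078) x1=(-1.0069, -1.3364) x2=(1.1364, -0.6254)
step 5: x0=(-0.2865, 0.0065) x1=(-1.0205, -1.2972) x2=(1.1541, -0.6656)
step 6: x0=(-0.2781, 0.0049) x1=(-1.0339, -1.2578) x2=(1.1723, -0.7063)
step 7: x0=(-0.2704, 0.0031) x1=(-1.0469, -1.2180) x2=(1.1908, -0.7474)
step 8: x0=(-0.2636, 0.0009) x1=(-1.0596, -1.1779) x2=(1.2096, -0.7891)
step 9: x0=(-0.2575, -0.0016) x1=(-1.0721, -1.1375) x2=(1.2287, -0.8312)
step 10: x0=(-0.2522, -0.0044) x1=(-1.0841, -1.0969) x2=(1.2481, -0.8737)
step 11: x0=(-0.2478, -0.0076) x1=(-1.0959, -1.0559) x2=(1.2677, -0.9166)
step 12: x0=(-0.2441, -0.0111) x1=(-1.1073, -1.0146) x2=(1.2875, -0.9600)
step 13: x0=(-0.2413, -0.0150) x1=(-1.1183, -0.9731) x2=(1.3076, -1.0037)
step 14: x0=(-0.2394, -0.0192) x1=(-1.1289, -0.9312) x2=(1.3278, -1.0478)
step 15: x0=(-0.2383, -0.0238) x1=(-1.1391, -0.8890) x2=(1.3482, -1.0922)
step 16: x0=(-0.2382, -0.0288) x1=(-1.1489, -0.8466) x2=(1.3687, -1.1369)
step 17: x0=(-0.2390, -0.0342) x1=(-1.1583, -0.8038) x2=(1.3894, -1.1820)
step 18: x0=(-0.2408, -0.0400) x1=(-1.1671, -0.7608) x2=(1.4102, -1.2273)
step 19: x0=(-0.2436, -0.0462) x1=(-1.1755, -0.7174) x2=(1.4311, -1.2728)
step 20: x0=(-0.2475, -0.0528) x1=(-1.1834, -0.6738) x2=(1.4521, -1.3187)
step 21: x0=(-0.2525, -0.0598) x1=(-1.1907, -0.6299) x2=(1.4733, -1.3647)
step 22: x0=(-0.2586, -0.0672) x1=(-1.1975, -0.5858) x2=(1.4945, -1.4110)
step 23: x0=(-0.2660, -0.0751) x1=(-1.2037, -0.5414) x2=(1.5159, -1.4574)
step 24: x0=(-0.2747, -0.0832) x1=(-1.2092, -0.4967) x2=(1.5373, -1.5041)
step 25: x0=(-0.2847, -0.0918) x1=(-1.2140, -0.4518) x2=(1.5588, -1.5509)
step 26: x0=(-0.2962, -0.1007) x1=(-1.2182, -0.4067) x2=(1.5804, -1.5979)
step 27: x0=(-0.3092, -0.1099) x1=(-1.2216, -0.3613) x2=(1.6021, -1.6450)
step 28: x0=(-0.3238, -0.1193) x1=(-1.2241, -0.3158) x2=(1.6239, -1.6923)
step 29: x0=(-0.3401, -0.1289) x1=(-1.2259, -0.2702) x2=(1.6457, -1.7397)
step 30: x0=(-0.3581, -0.1387) x1=(-1.2267, -0.2244) x2=(1.6677, -1.7872)
step 31: x0=(-0.3781, -0.1485) x1=(-1.2266, -0.1786) x2=(1.6896, -1.8348)
step 32: x0=(-0.4000, -0.1583) x1=(-1.2255, -0.1328) x2=(1.7117, -1.8826)
step 33: x0=(-0.4241, -0.1679) x1=(-1.2233, -0.0871) x2=(1.7338, -1.9304)
step 34: x0=(-0.4503, -0.1771) x1=(-1.2201, -0.0415) x2=(1.7560, -1.9783)

2.8482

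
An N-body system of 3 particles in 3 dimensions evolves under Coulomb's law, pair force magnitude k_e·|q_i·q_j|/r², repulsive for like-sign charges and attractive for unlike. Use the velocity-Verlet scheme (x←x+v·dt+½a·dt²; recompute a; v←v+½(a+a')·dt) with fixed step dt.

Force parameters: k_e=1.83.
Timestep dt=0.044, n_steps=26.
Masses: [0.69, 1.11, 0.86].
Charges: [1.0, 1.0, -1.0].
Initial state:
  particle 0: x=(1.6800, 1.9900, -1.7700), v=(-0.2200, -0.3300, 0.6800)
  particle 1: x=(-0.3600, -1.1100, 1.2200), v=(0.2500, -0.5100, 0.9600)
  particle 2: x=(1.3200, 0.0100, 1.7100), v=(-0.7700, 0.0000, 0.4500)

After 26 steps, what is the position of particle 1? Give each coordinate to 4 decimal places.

(0.1243, -1.4663, 2.3864)

step 0: x0=(1.6800, 1.9900, -1.7700) x1=(-0.3600, -1.1100, 1.2200) x2=(1.3200, 0.0100, 1.7100)
step 1: x0=(1.6704, 1.9755, -1.7400) x1=(-0.3487, -1.1323, 1.2624) x2=(1.2857, 0.0098, 1.7296)
step 2: x0=(1.6608, 1.9609, -1.7099) x1=(-0.3369, -1.1542, 1.3050) x2=(1.2507, 0.0092, 1.7487)
step 3: x0=(1.6513, 1.9464, -1.6796) x1=(-0.3245, -1.1758, 1.3479) x2=(1.2149, 0.0081, 1.7674)
step 4: x0=(1.6418, 1.9318, -1.6492) x1=(-0.3116, -1.1970, 1.3911) x2=(1.1784, 0.0065, 1.7856)
step 5: x0=(1.6324, 1.9173, -1.6187) x1=(-0.2981, -1.2178, 1.4345) x2=(1.1410, 0.0044, 1.8034)
step 6: x0=(1.6230, 1.9027, -1.5880) x1=(-0.2840, -1.2381, 1.4781) x2=(1.1029, 0.0018, 1.8208)
step 7: x0=(1.6137, 1.8881, -1.5572) x1=(-0.2693, -1.2580, 1.5220) x2=(1.0639, -0.0016, 1.8377)
step 8: x0=(1.6044, 1.8735, -1.5262) x1=(-0.2539, -1.2773, 1.5662) x2=(1.0241, -0.0055, 1.8542)
step 9: x0=(1.5952, 1.8589, -1.4951) x1=(-0.2380, -1.2960, 1.6106) x2=(0.9835, -0.0103, 1.8702)
step 10: x0=(1.5860, 1.8442, -1.4639) x1=(-0.2214, -1.3141, 1.6552) x2=(0.9421, -0.0158, 1.8859)
step 11: x0=(1.5768, 1.8296, -1.4325) x1=(-0.2043, -1.3315, 1.7001) x2=(0.8998, -0.0221, 1.9011)
step 12: x0=(1.5677, 1.8149, -1.4009) x1=(-0.1864, -1.3482, 1.7452) x2=(0.8567, -0.0294, 1.9159)
step 13: x0=(1.5585, 1.8002, -1.3692) x1=(-0.1680, -1.3642, 1.7905) x2=(0.8128, -0.0377, 1.9303)
step 14: x0=(1.5494, 1.7855, -1.3373) x1=(-0.1489, -1.3792, 1.8359) x2=(0.7680, -0.0470, 1.9444)
step 15: x0=(1.5403, 1.7708, -1.3053) x1=(-0.1291, -1.3934, 1.8816) x2=(0.7224, -0.0575, 1.9581)
step 16: x0=(1.5312, 1.7561, -1.2732) x1=(-0.1088, -1.4066, 1.9274) x2=(0.6759, -0.0693, 1.9716)
step 17: x0=(1.5221, 1.7413, -1.2409) x1=(-0.0878, -1.4188, 1.9733) x2=(0.6287, -0.0824, 1.9847)
step 18: x0=(1.5130, 1.7265, -1.2084) x1=(-0.0662, -1.4298, 2.0194) x2=(0.5807, -0.0969, 1.9976)
step 19: x0=(1.5038, 1.7117, -1.1758) x1=(-0.0440, -1.4396, 2.0655) x2=(0.5319, -0.1130, 2.0102)
step 20: x0=(1.4947, 1.6969, -1.1431) x1=(-0.0212, -1.4481, 2.1116) x2=(0.4824, -0.1307, 2.0227)
step 21: x0=(1.4855, 1.6821, -1.1102) x1=(0.0021, -1.4552, 2.1577) x2=(0.4323, -0.1503, 2.0351)
step 22: x0=(1.4763, 1.6672, -1.0772) x1=(0.0258, -1.4608, 2.2038) x2=(0.3815, -0.1717, 2.0474)
step 23: x0=(1.4671, 1.6523, -1.0440) x1=(0.0500, -1.4648, 2.2498) x2=(0.3303, -0.1952, 2.0598)
step 24: x0=(1.4578, 1.6374, -1.0107) x1=(0.0745, -1.4671, 2.2956) x2=(0.2786, -0.2208, 2.0723)
step 25: x0=(1.4485, 1.6224, -0.9773) x1=(0.0994, -1.4677, 2.3412) x2=(0.2266, -0.2488, 2.0850)
step 26: x0=(1.4391, 1.6074, -0.9437) x1=(0.1243, -1.4663, 2.3864) x2=(0.1745, -0.2791, 2.0979)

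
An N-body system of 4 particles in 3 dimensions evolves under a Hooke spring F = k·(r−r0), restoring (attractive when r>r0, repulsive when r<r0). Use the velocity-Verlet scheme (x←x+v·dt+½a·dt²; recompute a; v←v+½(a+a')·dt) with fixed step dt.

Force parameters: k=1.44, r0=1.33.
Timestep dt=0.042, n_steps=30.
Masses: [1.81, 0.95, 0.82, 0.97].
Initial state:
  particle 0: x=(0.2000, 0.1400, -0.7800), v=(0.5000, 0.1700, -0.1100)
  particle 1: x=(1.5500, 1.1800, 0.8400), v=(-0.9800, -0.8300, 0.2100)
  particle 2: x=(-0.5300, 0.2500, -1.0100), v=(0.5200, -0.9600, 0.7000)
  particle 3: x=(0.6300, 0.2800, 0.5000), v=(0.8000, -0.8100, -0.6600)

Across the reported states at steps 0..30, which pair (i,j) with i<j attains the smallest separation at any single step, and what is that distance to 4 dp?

pair (1,2), distance 0.6786

step 0: x0=(0.2000, 0.1400, -0.7800) x1=(1.5500, 1.1800, 0.8400) x2=(-0.5300, 0.2500, -1.0100) x3=(0.6300, 0.2800, 0.5000)
step 1: x0=(0.2218, 0.1474, -0.7840) x1=(1.5065, 1.1439, 0.8465) x2=(-0.5067, 0.2106, -0.9786) x3=(0.6631, 0.2460, 0.4717)
step 2: x0=(0.2451, 0.1553, -0.7868) x1=(1.4588, 1.1053, 0.8486) x2=(-0.4807, 0.1729, -0.9433) x3=(0.6953, 0.2118, 0.4422)
step 3: x0=(0.2699, 0.1638, -0.7885) x1=(1.4072, 1.0646, 0.8465) x2=(-0.4523, 0.1369, -0.9043) x3=(0.7265, 0.1775, 0.4117)
step 4: x0=(0.2962, 0.1728, -0.7893) x1=(1.3520, 1.0219, 0.8404) x2=(-0.4219, 0.1022, -0.8619) x3=(0.7569, 0.1429, 0.3803)
step 5: x0=(0.3238, 0.1823, -0.7892) x1=(1.2937, 0.9776, 0.8306) x2=(-0.3899, 0.0688, -0.8162) x3=(0.7863, 0.1079, 0.3483)
step 6: x0=(0.3526, 0.1923, -0.7884) x1=(1.2326, 0.9318, 0.8175) x2=(-0.3565, 0.0365, -0.7674) x3=(0.8150, 0.0725, 0.3156)
step 7: x0=(0.3827, 0.2029, -0.7871) x1=(1.1690, 0.8847, 0.8013) x2=(-0.3221, 0.0050, -0.7158) x3=(0.8431, 0.0364, 0.2825)
step 8: x0=(0.4137, 0.2140, -0.7854) x1=(1.1034, 0.8368, 0.7826) x2=(-0.2871, -0.0257, -0.6616) x3=(0.8707, -0.0002, 0.2490)
step 9: x0=(0.4457, 0.2257, -0.7834) x1=(1.0361, 0.7882, 0.7616) x2=(-0.2517, -0.0561, -0.6051) x3=(0.8980, -0.0377, 0.2152)
step 10: x0=(0.4785, 0.2379, -0.7814) x1=(0.9672, 0.7392, 0.7389) x2=(-0.2162, -0.0861, -0.5466) x3=(0.9252, -0.0760, 0.1814)
step 11: x0=(0.5120, 0.2506, -0.7794) x1=(0.8972, 0.6899, 0.7147) x2=(-0.1810, -0.1160, -0.4863) x3=(0.9525, -0.1152, 0.1475)
step 12: x0=(0.5459, 0.2638, -0.7775) x1=(0.8262, 0.6407, 0.6896) x2=(-0.1462, -0.1459, -0.4245) x3=(0.9802, -0.1553, 0.1136)
step 13: x0=(0.5803, 0.2776, -0.7760) x1=(0.7543, 0.5916, 0.6638) x2=(-0.1122, -0.1759, -0.3616) x3=(1.0086, -0.1964, 0.0799)
step 14: x0=(0.6150, 0.2919, -0.7748) x1=(0.6819, 0.5427, 0.6377) x2=(-0.0790, -0.2062, -0.2978) x3=(1.0377, -0.2385, 0.0464)
step 15: x0=(0.6499, 0.3066, -0.7739) x1=(0.6091, 0.4943, 0.6117) x2=(-0.0470, -0.2369, -0.2335) x3=(1.0677, -0.2815, 0.0132)
step 16: x0=(0.6849, 0.3217, -0.7735) x1=(0.5361, 0.4464, 0.5858) x2=(-0.0162, -0.2682, -0.1689) x3=(1.0988, -0.3253, -0.0199)
step 17: x0=(0.7200, 0.3372, -0.7734) x1=(0.4630, 0.3991, 0.5604) x2=(0.0133, -0.3000, -0.1042) x3=(1.1309, -0.3699, -0.0526)
step 18: x0=(0.7551, 0.3531, -0.7737) x1=(0.3900, 0.3524, 0.5356) x2=(0.0415, -0.3327, -0.0398) x3=(1.1640, -0.4153, -0.0851)
step 19: x0=(0.7901, 0.3693, -0.7742) x1=(0.3173, 0.3067, 0.5114) x2=(0.0685, -0.3663, 0.0241) x3=(1.1980, -0.4611, -0.1174)
step 20: x0=(0.8251, 0.3857, -0.7748) x1=(0.2449, 0.2618, 0.4878) x2=(0.0944, -0.4010, 0.0873) x3=(1.2326, -0.5074, -0.1495)
step 21: x0=(0.8599, 0.4022, -0.7754) x1=(0.1731, 0.2181, 0.4647) x2=(0.1196, -0.4370, 0.1497) x3=(1.2677, -0.5540, -0.1813)
step 22: x0=(0.8944, 0.4188, -0.7758) x1=(0.1018, 0.1757, 0.4418) x2=(0.1445, -0.4743, 0.2112) x3=(1.3029, -0.6006, -0.2128)
step 23: x0=(0.9287, 0.4353, -0.7760) x1=(0.0311, 0.1346, 0.4189) x2=(0.1696, -0.5132, 0.2717) x3=(1.3380, -0.6472, -0.2441)
step 24: x0=(0.9627, 0.4515, -0.7758) x1=(-0.0390, 0.0949, 0.3957) x2=(0.1953, -0.5535, 0.3312) x3=(1.3725, -0.6935, -0.2750)
step 25: x0=(0.9961, 0.4674, -0.7749) x1=(-0.1083, 0.0564, 0.3717) x2=(0.2222, -0.5950, 0.3899) x3=(1.4061, -0.7393, -0.3054)
step 26: x0=(1.0290, 0.4828, -0.7734) x1=(-0.1766, 0.0189, 0.3465) x2=(0.2506, -0.6373, 0.4477) x3=(1.4385, -0.7845, -0.3353)
step 27: x0=(1.0613, 0.4976, -0.7710) x1=(-0.2437, -0.0177, 0.3200) x2=(0.2809, -0.6802, 0.5044) x3=(1.4693, -0.8288, -0.3646)
step 28: x0=(1.0928, 0.5115, -0.7676) x1=(-0.3091, -0.0538, 0.2918) x2=(0.3132, -0.7231, 0.5600) x3=(1.4982, -0.8721, -0.3932)
step 29: x0=(1.1235, 0.5244, -0.7632) x1=(-0.3723, -0.0895, 0.2618) x2=(0.3474, -0.7656, 0.6142) x3=(1.5248, -0.9142, -0.4208)
step 30: x0=(1.1533, 0.5361, -0.7576) x1=(-0.4329, -0.1251, 0.2301) x2=(0.3837, -0.8073, 0.6668) x3=(1.5489, -0.9548, -0.4475)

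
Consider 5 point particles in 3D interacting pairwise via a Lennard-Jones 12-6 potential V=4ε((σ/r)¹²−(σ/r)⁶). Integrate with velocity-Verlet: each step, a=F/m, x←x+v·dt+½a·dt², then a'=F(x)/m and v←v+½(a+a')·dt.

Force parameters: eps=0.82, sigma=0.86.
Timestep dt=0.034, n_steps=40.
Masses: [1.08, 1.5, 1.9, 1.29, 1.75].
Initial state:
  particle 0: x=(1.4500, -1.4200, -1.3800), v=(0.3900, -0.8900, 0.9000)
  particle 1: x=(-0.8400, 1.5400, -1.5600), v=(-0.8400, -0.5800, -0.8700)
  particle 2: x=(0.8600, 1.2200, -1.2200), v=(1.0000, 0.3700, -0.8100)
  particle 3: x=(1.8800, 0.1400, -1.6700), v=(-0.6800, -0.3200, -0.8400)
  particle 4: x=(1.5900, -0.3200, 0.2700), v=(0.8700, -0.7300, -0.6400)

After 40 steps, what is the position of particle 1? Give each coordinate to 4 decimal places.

step 0: x0=(1.4500, -1.4200, -1.3800) x1=(-0.8400, 1.5400, -1.5600) x2=(0.8600, 1.2200, -1.2200) x3=(1.8800, 0.1400, -1.6700) x4=(1.5900, -0.3200, 0.2700)
step 1: x0=(1.4633, -1.4501, -1.3494) x1=(-0.8685, 1.5203, -1.5896) x2=(0.8940, 1.2325, -1.2476) x3=(1.8567, 0.1291, -1.6985) x4=(1.6196, -0.3448, 0.2482)
step 2: x0=(1.4766, -1.4800, -1.3188) x1=(-0.8969, 1.5005, -1.6191) x2=(0.9281, 1.2448, -1.2752) x3=(1.8332, 0.1183, -1.7268) x4=(1.6492, -0.3696, 0.2263)
step 3: x0=(1.4901, -1.5095, -1.2881) x1=(-0.9253, 1.4808, -1.6487) x2=(0.9623, 1.2570, -1.3029) x3=(1.8094, 0.1076, -1.7548) x4=(1.6787, -0.3945, 0.2043)
step 4: x0=(1.5035, -1.5389, -1.2575) x1=(-0.9535, 1.4610, -1.6782) x2=(0.9967, 1.2689, -1.3307) x3=(1.7854, 0.0970, -1.7827) x4=(1.7083, -0.4194, 0.1823)
step 5: x0=(1.5170, -1.5680, -1.2267) x1=(-0.9818, 1.4412, -1.7077) x2=(1.0311, 1.2806, -1.3586) x3=(1.7611, 0.0865, -1.8104) x4=(1.7378, -0.4442, 0.1601)
step 6: x0=(1.5305, -1.5969, -1.1960) x1=(-1.0099, 1.4214, -1.7372) x2=(1.0656, 1.2921, -1.3866) x3=(1.7366, 0.0764, -1.8378) x4=(1.7674, -0.4692, 0.1378)
step 7: x0=(1.5441, -1.6255, -1.1651) x1=(-1.0381, 1.4017, -1.7667) x2=(1.1003, 1.3033, -1.4147) x3=(1.7118, 0.0664, -1.8650) x4=(1.7969, -0.4941, 0.1154)
step 8: x0=(1.5577, -1.6539, -1.1342) x1=(-1.0662, 1.3819, -1.7962) x2=(1.1351, 1.3142, -1.4429) x3=(1.6869, 0.0568, -1.8920) x4=(1.8264, -0.5192, 0.0929)
step 9: x0=(1.5713, -1.6821, -1.1032) x1=(-1.0943, 1.3621, -1.8257) x2=(1.1700, 1.3248, -1.4711) x3=(1.6617, 0.0476, -1.9187) x4=(1.8558, -0.5442, 0.0702)
step 10: x0=(1.5850, -1.7100, -1.0720) x1=(-1.1224, 1.3423, -1.8552) x2=(1.2050, 1.3351, -1.4995) x3=(1.6364, 0.0387, -1.9452) x4=(1.8853, -0.5694, 0.0475)
step 11: x0=(1.5987, -1.7377, -1.0407) x1=(-1.1504, 1.3225, -1.8847) x2=(1.2401, 1.3451, -1.5280) x3=(1.6109, 0.0302, -1.9715) x4=(1.9147, -0.5947, 0.0245)
step 12: x0=(1.6125, -1.7650, -1.0092) x1=(-1.1785, 1.3027, -1.9142) x2=(1.2753, 1.3547, -1.5566) x3=(1.5852, 0.0221, -1.9976) x4=(1.9440, -0.6201, 0.0014)
step 13: x0=(1.6264, -1.7921, -0.9775) x1=(-1.2065, 1.2829, -1.9437) x2=(1.3106, 1.3640, -1.5853) x3=(1.5595, 0.0144, -2.0234) x4=(1.9734, -0.6457, -0.0218)
step 14: x0=(1.6403, -1.8188, -0.9455) x1=(-1.2345, 1.2631, -1.9732) x2=(1.3459, 1.3730, -1.6141) x3=(1.5337, 0.0072, -2.0491) x4=(2.0026, -0.6714, -0.0453)
step 15: x0=(1.6544, -1.8452, -0.9134) x1=(-1.2625, 1.2433, -2.0026) x2=(1.3812, 1.3817, -1.6430) x3=(1.5078, 0.0004, -2.0745) x4=(2.0318, -0.6973, -0.0689)
step 16: x0=(1.6686, -1.8711, -0.8809) x1=(-1.2905, 1.2235, -2.0321) x2=(1.4166, 1.3900, -1.6720) x3=(1.4819, -0.0060, -2.0998) x4=(2.0609, -0.7235, -0.0927)
step 17: x0=(1.6829, -1.8965, -0.8482) x1=(-1.3185, 1.2037, -2.0616) x2=(1.4520, 1.3981, -1.7010) x3=(1.4560, -0.0120, -2.1249) x4=(2.0898, -0.7499, -0.1168)
step 18: x0=(1.6975, -1.9213, -0.8151) x1=(-1.3465, 1.1839, -2.0911) x2=(1.4874, 1.4059, -1.7302) x3=(1.4301, -0.0176, -2.1498) x4=(2.1187, -0.7767, -0.1411)
step 19: x0=(1.7122, -1.9455, -0.7817) x1=(-1.3745, 1.1641, -2.1206) x2=(1.5227, 1.4133, -1.7594) x3=(1.4042, -0.0228, -2.1746) x4=(2.1474, -0.8038, -0.1656)
step 20: x0=(1.7272, -1.9690, -0.7479) x1=(-1.4024, 1.1443, -2.1501) x2=(1.5581, 1.4206, -1.7887) x3=(1.3784, -0.0277, -2.1993) x4=(2.1759, -0.8314, -0.1904)
step 21: x0=(1.7426, -1.9917, -0.7137) x1=(-1.4304, 1.1245, -2.1795) x2=(1.5934, 1.4276, -1.8181) x3=(1.3526, -0.0322, -2.2238) x4=(2.2043, -0.8594, -0.2154)
step 22: x0=(1.7583, -2.0135, -0.6792) x1=(-1.4583, 1.1047, -2.2090) x2=(1.6287, 1.4343, -1.8475) x3=(1.3268, -0.0364, -2.2482) x4=(2.2324, -0.8880, -0.2407)
step 23: x0=(1.7744, -2.0344, -0.6442) x1=(-1.4863, 1.0849, -2.2385) x2=(1.6639, 1.4409, -1.8770) x3=(1.3011, -0.0404, -2.2725) x4=(2.2602, -0.9172, -0.2662)
step 24: x0=(1.7909, -2.0541, -0.6089) x1=(-1.5143, 1.0651, -2.2680) x2=(1.6991, 1.4473, -1.9066) x3=(1.2755, -0.0441, -2.2967) x4=(2.2878, -0.9470, -0.2920)
step 25: x0=(1.8081, -2.0725, -0.5733) x1=(-1.5422, 1.0453, -2.2975) x2=(1.7343, 1.4536, -1.9361) x3=(1.2500, -0.0475, -2.3209) x4=(2.3150, -0.9776, -0.3180)
step 26: x0=(1.8258, -2.0896, -0.5374) x1=(-1.5701, 1.0255, -2.3269) x2=(1.7694, 1.4596, -1.9657) x3=(1.2245, -0.0508, -2.3450) x4=(2.3418, -1.0090, -0.3442)
step 27: x0=(1.8443, -2.1053, -0.5012) x1=(-1.5981, 1.0057, -2.3564) x2=(1.8044, 1.4656, -1.9954) x3=(1.1991, -0.0539, -2.3690) x4=(2.3682, -1.0413, -0.3706)
step 28: x0=(1.8635, -2.1194, -0.4648) x1=(-1.6260, 0.9859, -2.3859) x2=(1.8394, 1.4714, -2.0250) x3=(1.1738, -0.0568, -2.3929) x4=(2.3941, -1.0746, -0.3971)
step 29: x0=(1.8836, -2.1317, -0.4283) x1=(-1.6539, 0.9661, -2.4154) x2=(1.8744, 1.4772, -2.0547) x3=(1.1485, -0.0596, -2.4169) x4=(2.4194, -1.1090, -0.4237)
step 30: x0=(1.9046, -2.1422, -0.3918) x1=(-1.6819, 0.9463, -2.4449) x2=(1.9093, 1.4828, -2.0844) x3=(1.1233, -0.0622, -2.4407) x4=(2.4442, -1.1444, -0.4503)
step 31: x0=(1.9267, -2.1508, -0.3554) x1=(-1.7098, 0.9265, -2.4743) x2=(1.9442, 1.4884, -2.1141) x3=(1.0982, -0.0648, -2.4646) x4=(2.4683, -1.1811, -0.4768)
step 32: x0=(1.9499, -2.1575, -0.3192) x1=(-1.7377, 0.9066, -2.5038) x2=(1.9790, 1.4939, -2.1439) x3=(1.0731, -0.0672, -2.4884) x4=(2.4918, -1.2189, -0.5032)
step 33: x0=(1.9742, -2.1620, -0.2835) x1=(-1.7656, 0.8868, -2.5333) x2=(2.0139, 1.4993, -2.1736) x3=(1.0481, -0.0696, -2.5122) x4=(2.5145, -1.2580, -0.5293)
step 34: x0=(1.9998, -2.1646, -0.2483) x1=(-1.7935, 0.8670, -2.5628) x2=(2.0486, 1.5047, -2.2034) x3=(1.0231, -0.0719, -2.5359) x4=(2.5364, -1.2984, -0.5551)
step 35: x0=(2.0266, -2.1651, -0.2138) x1=(-1.8214, 0.8472, -2.5923) x2=(2.0834, 1.5101, -2.2331) x3=(0.9982, -0.0742, -2.5597) x4=(2.5576, -1.3400, -0.5805)
step 36: x0=(2.0546, -2.1638, -0.1802) x1=(-1.8493, 0.8274, -2.6217) x2=(2.1181, 1.5154, -2.2629) x3=(0.9732, -0.0764, -2.5834) x4=(2.5780, -1.3827, -0.6053)
step 37: x0=(2.0838, -2.1608, -0.1475) x1=(-1.8772, 0.8076, -2.6512) x2=(2.1528, 1.5207, -2.2927) x3=(0.9484, -0.0785, -2.6071) x4=(2.5978, -1.4265, -0.6296)
step 38: x0=(2.1139, -2.1563, -0.1158) x1=(-1.9051, 0.7878, -2.6807) x2=(2.1875, 1.5259, -2.3225) x3=(0.9235, -0.0806, -2.6309) x4=(2.6169, -1.4712, -0.6533)
step 39: x0=(2.1450, -2.1505, -0.0850) x1=(-1.9330, 0.7679, -2.7102) x2=(2.2222, 1.5312, -2.3523) x3=(0.8987, -0.0827, -2.6546) x4=(2.6354, -1.5166, -0.6764)
step 40: x0=(2.1768, -2.1439, -0.0551) x1=(-1.9609, 0.7481, -2.7397) x2=(2.2568, 1.5364, -2.3821) x3=(0.8739, -0.0848, -2.6782) x4=(2.6535, -1.5627, -0.6990)

(-1.9609, 0.7481, -2.7397)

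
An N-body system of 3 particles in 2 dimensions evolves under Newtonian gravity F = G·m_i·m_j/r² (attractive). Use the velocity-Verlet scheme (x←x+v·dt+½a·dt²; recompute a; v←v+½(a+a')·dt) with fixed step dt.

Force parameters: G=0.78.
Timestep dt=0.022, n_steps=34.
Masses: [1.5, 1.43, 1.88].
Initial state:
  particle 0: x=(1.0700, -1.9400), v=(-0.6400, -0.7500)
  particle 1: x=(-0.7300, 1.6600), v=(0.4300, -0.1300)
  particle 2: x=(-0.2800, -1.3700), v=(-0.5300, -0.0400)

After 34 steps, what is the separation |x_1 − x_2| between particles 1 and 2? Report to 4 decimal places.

2.9439

step 0: x0=(1.0700, -1.9400) x1=(-0.7300, 1.6600) x2=(-0.2800, -1.3700)
step 1: x0=(1.0558, -1.9564) x1=(-0.7205, 1.6571) x2=(-0.2915, -1.3709)
step 2: x0=(1.0412, -1.9727) x1=(-0.7110, 1.6541) x2=(-0.3029, -1.3719)
step 3: x0=(1.0263, -1.9888) x1=(-0.7015, 1.6509) x2=(-0.3139, -1.3729)
step 4: x0=(1.0112, -2.0047) x1=(-0.6920, 1.6477) x2=(-0.3248, -1.3739)
step 5: x0=(0.9957, -2.0205) x1=(-0.6824, 1.6444) x2=(-0.3354, -1.3750)
step 6: x0=(0.9799, -2.0361) x1=(-0.6728, 1.6409) x2=(-0.3458, -1.3762)
step 7: x0=(0.9638, -2.0515) x1=(-0.6632, 1.6374) x2=(-0.3560, -1.3774)
step 8: x0=(0.9474, -2.0667) x1=(-0.6535, 1.6337) x2=(-0.3659, -1.3787)
step 9: x0=(0.9307, -2.0818) x1=(-0.6439, 1.6299) x2=(-0.3756, -1.3800)
step 10: x0=(0.9137, -2.0966) x1=(-0.6342, 1.6260) x2=(-0.3852, -1.3814)
step 11: x0=(0.8964, -2.1113) x1=(-0.6245, 1.6220) x2=(-0.3944, -1.3828)
step 12: x0=(0.8788, -2.1258) x1=(-0.6148, 1.6179) x2=(-0.4035, -1.3844)
step 13: x0=(0.8609, -2.1401) x1=(-0.6050, 1.6137) x2=(-0.4123, -1.3860)
step 14: x0=(0.8428, -2.1542) x1=(-0.5953, 1.6094) x2=(-0.4210, -1.3877)
step 15: x0=(0.8243, -2.1681) x1=(-0.5855, 1.6050) x2=(-0.4294, -1.3894)
step 16: x0=(0.8056, -2.1819) x1=(-0.5757, 1.6004) x2=(-0.4376, -1.3912)
step 17: x0=(0.7865, -2.1954) x1=(-0.5659, 1.5957) x2=(-0.4455, -1.3931)
step 18: x0=(0.7672, -2.2086) x1=(-0.5561, 1.5910) x2=(-0.4533, -1.3951)
step 19: x0=(0.7476, -2.2217) x1=(-0.5462, 1.5861) x2=(-0.4608, -1.3972)
step 20: x0=(0.7277, -2.2346) x1=(-0.5364, 1.5811) x2=(-0.4681, -1.3993)
step 21: x0=(0.7075, -2.2472) x1=(-0.5265, 1.5760) x2=(-0.4753, -1.4016)
step 22: x0=(0.6871, -2.2596) x1=(-0.5166, 1.5707) x2=(-0.4821, -1.4039)
step 23: x0=(0.6663, -2.2718) x1=(-0.5068, 1.5654) x2=(-0.4888, -1.4064)
step 24: x0=(0.6453, -2.2837) x1=(-0.4969, 1.5600) x2=(-0.4953, -1.4089)
step 25: x0=(0.6240, -2.2954) x1=(-0.4869, 1.5544) x2=(-0.5015, -1.4116)
step 26: x0=(0.6024, -2.3069) x1=(-0.4770, 1.5487) x2=(-0.5075, -1.4144)
step 27: x0=(0.5806, -2.3181) x1=(-0.4671, 1.5429) x2=(-0.5133, -1.4172)
step 28: x0=(0.5584, -2.3290) x1=(-0.4572, 1.5370) x2=(-0.5189, -1.4202)
step 29: x0=(0.5360, -2.3397) x1=(-0.4472, 1.5310) x2=(-0.5243, -1.4233)
step 30: x0=(0.5133, -2.3501) x1=(-0.4373, 1.5248) x2=(-0.5294, -1.4266)
step 31: x0=(0.4903, -2.3602) x1=(-0.4273, 1.5186) x2=(-0.5343, -1.4300)
step 32: x0=(0.4670, -2.3701) x1=(-0.4174, 1.5122) x2=(-0.5390, -1.4335)
step 33: x0=(0.4434, -2.3797) x1=(-0.4074, 1.5057) x2=(-0.5435, -1.4371)
step 34: x0=(0.4196, -2.3889) x1=(-0.3974, 1.4991) x2=(-0.5478, -1.4409)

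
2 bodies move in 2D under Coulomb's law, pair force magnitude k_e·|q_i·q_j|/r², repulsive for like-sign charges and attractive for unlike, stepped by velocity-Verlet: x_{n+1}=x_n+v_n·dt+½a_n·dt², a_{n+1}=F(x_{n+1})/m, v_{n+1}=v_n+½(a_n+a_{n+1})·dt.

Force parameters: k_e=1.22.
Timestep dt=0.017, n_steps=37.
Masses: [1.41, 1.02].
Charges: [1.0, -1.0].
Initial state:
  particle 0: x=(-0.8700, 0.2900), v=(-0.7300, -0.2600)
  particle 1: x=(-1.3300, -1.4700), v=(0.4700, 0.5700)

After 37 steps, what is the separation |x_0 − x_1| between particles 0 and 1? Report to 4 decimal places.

1.1153

step 0: x0=(-0.8700, 0.2900) x1=(-1.3300, -1.4700)
step 1: x0=(-0.8824, 0.2855) x1=(-1.3220, -1.4603)
step 2: x0=(-0.8949, 0.2810) x1=(-1.3140, -1.4504)
step 3: x0=(-0.9073, 0.2764) x1=(-1.3059, -1.4405)
step 4: x0=(-0.9198, 0.2717) x1=(-1.2978, -1.4304)
step 5: x0=(-0.9323, 0.2670) x1=(-1.2897, -1.4202)
step 6: x0=(-0.9448, 0.2621) x1=(-1.2816, -1.4100)
step 7: x0=(-0.9573, 0.2572) x1=(-1.2734, -1.3996)
step 8: x0=(-0.9699, 0.2521) x1=(-1.2653, -1.3890)
step 9: x0=(-0.9824, 0.2470) x1=(-1.2571, -1.3784)
step 10: x0=(-0.9950, 0.2418) x1=(-1.2489, -1.3676)
step 11: x0=(-1.0076, 0.2366) x1=(-1.2406, -1.3567)
step 12: x0=(-1.0202, 0.2312) x1=(-1.2324, -1.3457)
step 13: x0=(-1.0328, 0.2257) x1=(-1.2241, -1.3345)
step 14: x0=(-1.0454, 0.2201) x1=(-1.2158, -1.3232)
step 15: x0=(-1.0581, 0.2144) x1=(-1.2075, -1.3118)
step 16: x0=(-1.0707, 0.2086) x1=(-1.1992, -1.3002)
step 17: x0=(-1.0834, 0.2027) x1=(-1.1908, -1.2885)
step 18: x0=(-1.0961, 0.1967) x1=(-1.1825, -1.2766)
step 19: x0=(-1.1087, 0.1906) x1=(-1.1741, -1.2645)
step 20: x0=(-1.1214, 0.1843) x1=(-1.1658, -1.2523)
step 21: x0=(-1.1341, 0.1779) x1=(-1.1574, -1.2399)
step 22: x0=(-1.1468, 0.1715) x1=(-1.1490, -1.2274)
step 23: x0=(-1.1595, 0.1648) x1=(-1.1406, -1.2146)
step 24: x0=(-1.1722, 0.1581) x1=(-1.1323, -1.2017)
step 25: x0=(-1.1848, 0.1512) x1=(-1.1239, -1.1886)
step 26: x0=(-1.1975, 0.1442) x1=(-1.1156, -1.1753)
step 27: x0=(-1.2102, 0.1370) x1=(-1.1072, -1.1618)
step 28: x0=(-1.2228, 0.1297) x1=(-1.0989, -1.1482)
step 29: x0=(-1.2355, 0.1222) x1=(-1.0906, -1.1343)
step 30: x0=(-1.2481, 0.1146) x1=(-1.0823, -1.1201)
step 31: x0=(-1.2607, 0.1068) x1=(-1.0740, -1.1058)
step 32: x0=(-1.2733, 0.0989) x1=(-1.0658, -1.0912)
step 33: x0=(-1.2858, 0.0908) x1=(-1.0577, -1.0764)
step 34: x0=(-1.2983, 0.0825) x1=(-1.0495, -1.0614)
step 35: x0=(-1.3108, 0.0740) x1=(-1.0414, -1.0461)
step 36: x0=(-1.3232, 0.0654) x1=(-1.0334, -1.0306)
step 37: x0=(-1.3356, 0.0565) x1=(-1.0255, -1.0148)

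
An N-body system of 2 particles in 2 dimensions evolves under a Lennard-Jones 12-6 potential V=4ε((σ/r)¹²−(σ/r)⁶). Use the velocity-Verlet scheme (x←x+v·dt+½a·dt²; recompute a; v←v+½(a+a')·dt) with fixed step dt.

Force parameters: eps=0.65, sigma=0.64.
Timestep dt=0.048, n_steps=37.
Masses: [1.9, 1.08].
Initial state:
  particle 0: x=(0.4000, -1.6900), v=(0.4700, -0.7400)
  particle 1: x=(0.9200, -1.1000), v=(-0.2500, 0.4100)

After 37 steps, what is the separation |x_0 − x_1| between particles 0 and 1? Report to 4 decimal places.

0.7038

step 0: x0=(0.4000, -1.6900) x1=(0.9200, -1.1000)
step 1: x0=(0.4235, -1.7244) x1=(0.9063, -1.0823)
step 2: x0=(0.4488, -1.7565) x1=(0.8895, -1.0686)
step 3: x0=(0.4757, -1.7861) x1=(0.8699, -1.0593)
step 4: x0=(0.5039, -1.8133) x1=(0.8480, -1.0543)
step 5: x0=(0.5332, -1.8380) x1=(0.8242, -1.0537)
step 6: x0=(0.5634, -1.8601) x1=(0.7986, -1.0575)
step 7: x0=(0.5945, -1.8797) x1=(0.7717, -1.0660)
step 8: x0=(0.6261, -1.8965) x1=(0.7438, -1.0792)
step 9: x0=(0.6581, -1.9106) x1=(0.7151, -1.0973)
step 10: x0=(0.6903, -1.9217) x1=(0.6862, -1.1204)
step 11: x0=(0.7225, -1.9300) x1=(0.6572, -1.1487)
step 12: x0=(0.7545, -1.9353) x1=(0.6287, -1.1822)
step 13: x0=(0.7860, -1.9380) x1=(0.6009, -1.2202)
step 14: x0=(0.8171, -1.9390) x1=(0.5739, -1.2613)
step 15: x0=(0.8481, -1.9398) x1=(0.5470, -1.3027)
step 16: x0=(0.8799, -1.9423) x1=(0.5188, -1.3411)
step 17: x0=(0.9129, -1.9468) x1=(0.4883, -1.3759)
step 18: x0=(0.9465, -1.9521) x1=(0.4570, -1.4095)
step 19: x0=(0.9793, -1.9565) x1=(0.4270, -1.4446)
step 20: x0=(1.0104, -1.9593) x1=(0.4000, -1.4825)
step 21: x0=(1.0392, -1.9603) x1=(0.3769, -1.5234)
step 22: x0=(1.0656, -1.9598) x1=(0.3582, -1.5672)
step 23: x0=(1.0895, -1.9578) x1=(0.3439, -1.6135)
step 24: x0=(1.1107, -1.9546) x1=(0.3342, -1.6619)
step 25: x0=(1.1294, -1.9505) x1=(0.3291, -1.7120)
step 26: x0=(1.1454, -1.9455) x1=(0.3286, -1.7635)
step 27: x0=(1.1588, -1.9400) x1=(0.3327, -1.8160)
step 28: x0=(1.1695, -1.9341) x1=(0.3416, -1.8692)
step 29: x0=(1.1774, -1.9280) x1=(0.3553, -1.9228)
step 30: x0=(1.1825, -1.9218) x1=(0.3741, -1.9765)
step 31: x0=(1.1847, -1.9158) x1=(0.3979, -2.0298)
step 32: x0=(1.1839, -1.9103) x1=(0.4269, -2.0823)
step 33: x0=(1.1804, -1.9054) x1=(0.4608, -2.1338)
step 34: x0=(1.1746, -1.9012) x1=(0.4987, -2.1839)
step 35: x0=(1.1676, -1.8975) x1=(0.5387, -2.2333)
step 36: x0=(1.1612, -1.8935) x1=(0.5776, -2.2831)
step 37: x0=(1.1568, -1.8882) x1=(0.6132, -2.3352)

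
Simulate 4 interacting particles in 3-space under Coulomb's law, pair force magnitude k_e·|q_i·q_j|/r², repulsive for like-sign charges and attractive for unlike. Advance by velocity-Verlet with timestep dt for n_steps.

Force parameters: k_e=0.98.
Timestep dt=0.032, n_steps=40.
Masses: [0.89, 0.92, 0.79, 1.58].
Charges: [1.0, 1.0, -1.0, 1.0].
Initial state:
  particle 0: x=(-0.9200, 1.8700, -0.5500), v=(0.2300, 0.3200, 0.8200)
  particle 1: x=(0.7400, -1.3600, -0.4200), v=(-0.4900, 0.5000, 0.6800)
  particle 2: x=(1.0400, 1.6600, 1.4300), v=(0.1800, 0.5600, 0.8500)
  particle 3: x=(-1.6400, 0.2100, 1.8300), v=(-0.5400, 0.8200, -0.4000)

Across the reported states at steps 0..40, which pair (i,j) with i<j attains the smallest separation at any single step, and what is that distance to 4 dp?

pair (0,3), distance 2.3243

step 0: x0=(-0.9200, 1.8700, -0.5500) x1=(0.7400, -1.3600, -0.4200) x2=(1.0400, 1.6600, 1.4300) x3=(-1.6400, 0.2100, 1.8300)
step 1: x0=(-0.9126, 1.8803, -0.5238) x1=(0.7244, -1.3440, -0.3982) x2=(1.0456, 1.6779, 1.4571) x3=(-1.6573, 0.2362, 1.8172)
step 2: x0=(-0.9051, 1.8908, -0.4975) x1=(0.7088, -1.3281, -0.3765) x2=(1.0510, 1.6956, 1.4841) x3=(-1.6745, 0.2625, 1.8046)
step 3: x0=(-0.8975, 1.9013, -0.4713) x1=(0.6934, -1.3122, -0.3547) x2=(1.0562, 1.7131, 1.5109) x3=(-1.6918, 0.2888, 1.7920)
step 4: x0=(-0.8898, 1.9121, -0.4451) x1=(0.6781, -1.2963, -0.3330) x2=(1.0611, 1.7306, 1.5376) x3=(-1.7091, 0.3151, 1.7794)
step 5: x0=(-0.8820, 1.9229, -0.4188) x1=(0.6629, -1.2805, -0.3112) x2=(1.0658, 1.7479, 1.5641) x3=(-1.7263, 0.3413, 1.7670)
step 6: x0=(-0.8741, 1.9340, -0.3926) x1=(0.6477, -1.2647, -0.2895) x2=(1.0702, 1.7651, 1.5904) x3=(-1.7436, 0.3676, 1.7547)
step 7: x0=(-0.8661, 1.9452, -0.3664) x1=(0.6327, -1.2490, -0.2678) x2=(1.0744, 1.7822, 1.6166) x3=(-1.7608, 0.3939, 1.7424)
step 8: x0=(-0.8580, 1.9565, -0.3402) x1=(0.6178, -1.2333, -0.2460) x2=(1.0784, 1.7991, 1.6426) x3=(-1.7781, 0.4202, 1.7302)
step 9: x0=(-0.8497, 1.9680, -0.3141) x1=(0.6030, -1.2177, -0.2243) x2=(1.0821, 1.8159, 1.6685) x3=(-1.7953, 0.4466, 1.7182)
step 10: x0=(-0.8414, 1.9796, -0.2879) x1=(0.5883, -1.2021, -0.2026) x2=(1.0856, 1.8325, 1.6942) x3=(-1.8126, 0.4729, 1.7062)
step 11: x0=(-0.8329, 1.9915, -0.2617) x1=(0.5738, -1.1866, -0.1808) x2=(1.0888, 1.8491, 1.7197) x3=(-1.8299, 0.4992, 1.6943)
step 12: x0=(-0.8243, 2.0035, -0.2356) x1=(0.5593, -1.1711, -0.1591) x2=(1.0918, 1.8655, 1.7450) x3=(-1.8472, 0.5255, 1.6825)
step 13: x0=(-0.8155, 2.0156, -0.2095) x1=(0.5449, -1.1557, -0.1374) x2=(1.0945, 1.8818, 1.7702) x3=(-1.8645, 0.5518, 1.6708)
step 14: x0=(-0.8067, 2.0279, -0.1834) x1=(0.5307, -1.1404, -0.1157) x2=(1.0970, 1.8980, 1.7952) x3=(-1.8819, 0.5781, 1.6592)
step 15: x0=(-0.7977, 2.0405, -0.1573) x1=(0.5166, -1.1251, -0.0940) x2=(1.0993, 1.9140, 1.8200) x3=(-1.8992, 0.6044, 1.6477)
step 16: x0=(-0.7885, 2.0531, -0.1312) x1=(0.5025, -1.1098, -0.0722) x2=(1.1013, 1.9300, 1.8447) x3=(-1.9166, 0.6307, 1.6363)
step 17: x0=(-0.7792, 2.0660, -0.1051) x1=(0.4886, -1.0947, -0.0505) x2=(1.1031, 1.9458, 1.8691) x3=(-1.9340, 0.6570, 1.6250)
step 18: x0=(-0.7698, 2.0791, -0.0791) x1=(0.4748, -1.0796, -0.0288) x2=(1.1047, 1.9615, 1.8934) x3=(-1.9515, 0.6833, 1.6138)
step 19: x0=(-0.7602, 2.0923, -0.0530) x1=(0.4612, -1.0646, -0.0071) x2=(1.1060, 1.9771, 1.9175) x3=(-1.9690, 0.7096, 1.6027)
step 20: x0=(-0.7505, 2.1057, -0.0270) x1=(0.4476, -1.0496, 0.0146) x2=(1.1071, 1.9925, 1.9414) x3=(-1.9865, 0.7359, 1.5917)
step 21: x0=(-0.7405, 2.1194, -0.0010) x1=(0.4342, -1.0347, 0.0363) x2=(1.1079, 2.0079, 1.9651) x3=(-2.0040, 0.7622, 1.5808)
step 22: x0=(-0.7305, 2.1332, 0.0250) x1=(0.4208, -1.0199, 0.0580) x2=(1.1085, 2.0231, 1.9887) x3=(-2.0216, 0.7884, 1.5700)
step 23: x0=(-0.7202, 2.1472, 0.0510) x1=(0.4076, -1.0052, 0.0798) x2=(1.1088, 2.0383, 2.0120) x3=(-2.0393, 0.8147, 1.5593)
step 24: x0=(-0.7097, 2.1614, 0.0769) x1=(0.3945, -0.9905, 0.1015) x2=(1.1089, 2.0533, 2.0352) x3=(-2.0570, 0.8409, 1.5487)
step 25: x0=(-0.6991, 2.1758, 0.1029) x1=(0.3816, -0.9759, 0.1232) x2=(1.1088, 2.0682, 2.0581) x3=(-2.0747, 0.8671, 1.5381)
step 26: x0=(-0.6883, 2.1904, 0.1289) x1=(0.3687, -0.9614, 0.1449) x2=(1.1084, 2.0830, 2.0809) x3=(-2.0925, 0.8934, 1.5277)
step 27: x0=(-0.6773, 2.2052, 0.1548) x1=(0.3560, -0.9470, 0.1667) x2=(1.1078, 2.0977, 2.1034) x3=(-2.1104, 0.9196, 1.5174)
step 28: x0=(-0.6661, 2.2202, 0.1808) x1=(0.3433, -0.9327, 0.1884) x2=(1.1070, 2.1123, 2.1258) x3=(-2.1283, 0.9457, 1.5072)
step 29: x0=(-0.6547, 2.2354, 0.2068) x1=(0.3308, -0.9184, 0.2101) x2=(1.1059, 2.1268, 2.1480) x3=(-2.1463, 0.9719, 1.4971)
step 30: x0=(-0.6430, 2.2508, 0.2327) x1=(0.3184, -0.9042, 0.2319) x2=(1.1046, 2.1412, 2.1699) x3=(-2.1644, 0.9981, 1.4871)
step 31: x0=(-0.6312, 2.2664, 0.2587) x1=(0.3061, -0.8901, 0.2536) x2=(1.1030, 2.1554, 2.1917) x3=(-2.1825, 1.0242, 1.4772)
step 32: x0=(-0.6191, 2.2822, 0.2847) x1=(0.2940, -0.8761, 0.2754) x2=(1.1012, 2.1696, 2.2132) x3=(-2.2007, 1.0504, 1.4673)
step 33: x0=(-0.6069, 2.2982, 0.3108) x1=(0.2819, -0.8622, 0.2971) x2=(1.0992, 2.1837, 2.2345) x3=(-2.2189, 1.0765, 1.4576)
step 34: x0=(-0.5943, 2.3144, 0.3368) x1=(0.2700, -0.8483, 0.3189) x2=(1.0969, 2.1977, 2.2556) x3=(-2.2373, 1.1026, 1.4479)
step 35: x0=(-0.5816, 2.3308, 0.3629) x1=(0.2582, -0.8346, 0.3407) x2=(1.0944, 2.2116, 2.2765) x3=(-2.2557, 1.1287, 1.4384)
step 36: x0=(-0.5686, 2.3475, 0.3890) x1=(0.2465, -0.8209, 0.3625) x2=(1.0916, 2.2254, 2.2972) x3=(-2.2742, 1.1547, 1.4289)
step 37: x0=(-0.5554, 2.3643, 0.4151) x1=(0.2349, -0.8074, 0.3843) x2=(1.0886, 2.2391, 2.3177) x3=(-2.2928, 1.1808, 1.4195)
step 38: x0=(-0.5419, 2.3813, 0.4413) x1=(0.2235, -0.7939, 0.4061) x2=(1.0854, 2.2527, 2.3379) x3=(-2.3115, 1.2068, 1.4102)
step 39: x0=(-0.5282, 2.3985, 0.4676) x1=(0.2121, -0.7805, 0.4279) x2=(1.0819, 2.2662, 2.3579) x3=(-2.3303, 1.2329, 1.4009)
step 40: x0=(-0.5142, 2.4159, 0.4939) x1=(0.2009, -0.7672, 0.4497) x2=(1.0782, 2.2796, 2.3777) x3=(-2.3491, 1.2589, 1.3917)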